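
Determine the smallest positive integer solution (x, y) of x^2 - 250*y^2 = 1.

(x, y) = (39480499, 2496966)

First expand sqrt(250) as a continued fraction. With x_i = (sqrt(250) + m_i)/d_i and (m_0, d_0) = (0, 1): a_0 = floor(sqrt(250)) = 15, since 15^2 = 225 <= 250 < 256 = 16^2.
Iterate m_{i+1} = d_i*a_i - m_i, d_{i+1} = (250 - m_{i+1}^2)/d_i, a_{i+1} = floor((a_0 + m_{i+1})/d_{i+1}):
  m_1 = 1*15 - 0 = 15, d_1 = (250 - 15^2)/1 = 25/1 = 25, a_1 = floor((15 + 15)/25) = 1.
  m_2 = 25*1 - 15 = 10, d_2 = (250 - 10^2)/25 = 150/25 = 6, a_2 = floor((15 + 10)/6) = 4.
  m_3 = 6*4 - 10 = 14, d_3 = (250 - 14^2)/6 = 54/6 = 9, a_3 = floor((15 + 14)/9) = 3.
  m_4 = 9*3 - 14 = 13, d_4 = (250 - 13^2)/9 = 81/9 = 9, a_4 = floor((15 + 13)/9) = 3.
  m_5 = 9*3 - 13 = 14, d_5 = (250 - 14^2)/9 = 54/9 = 6, a_5 = floor((15 + 14)/6) = 4.
  m_6 = 6*4 - 14 = 10, d_6 = (250 - 10^2)/6 = 150/6 = 25, a_6 = floor((15 + 10)/25) = 1.
  m_7 = 25*1 - 10 = 15, d_7 = (250 - 15^2)/25 = 25/25 = 1, a_7 = floor((15 + 15)/1) = 30.
  m_8 = 1*30 - 15 = 15, d_8 = (250 - 15^2)/1 = 25/1 = 25: (m_8, d_8) = (m_1, d_1) = (15, 25), so from here the quotients repeat a_1, ..., a_7; the period length is 7.
So sqrt(250) = [15; (1, 4, 3, 3, 4, 1, 30)] with period length k = 7.
k is odd, so (p_{k-1}, q_{k-1}) only solves x^2 - 250y^2 = -1 and the fundamental solution of x^2 - 250y^2 = 1 is (p_{2k-1}, q_{2k-1}) = (p_13, q_13); compute convergents through index 13, running through the period twice.
Convergents (p_i = a_i*p_{i-1} + p_{i-2}, q_i = a_i*q_{i-1} + q_{i-2} with p_{-2}=0, p_{-1}=1, q_{-2}=1, q_{-1}=0):
  i=0: a_0=15, p_0 = 15*1 + 0 = 15, q_0 = 15*0 + 1 = 1.
  i=1: a_1=1, p_1 = 1*15 + 1 = 16, q_1 = 1*1 + 0 = 1.
  i=2: a_2=4, p_2 = 4*16 + 15 = 79, q_2 = 4*1 + 1 = 5.
  i=3: a_3=3, p_3 = 3*79 + 16 = 253, q_3 = 3*5 + 1 = 16.
  i=4: a_4=3, p_4 = 3*253 + 79 = 838, q_4 = 3*16 + 5 = 53.
  i=5: a_5=4, p_5 = 4*838 + 253 = 3605, q_5 = 4*53 + 16 = 228.
  i=6: a_6=1, p_6 = 1*3605 + 838 = 4443, q_6 = 1*228 + 53 = 281.
  i=7: a_7=30, p_7 = 30*4443 + 3605 = 136895, q_7 = 30*281 + 228 = 8658.
  i=8: a_8=1, p_8 = 1*136895 + 4443 = 141338, q_8 = 1*8658 + 281 = 8939.
  i=9: a_9=4, p_9 = 4*141338 + 136895 = 702247, q_9 = 4*8939 + 8658 = 44414.
  i=10: a_10=3, p_10 = 3*702247 + 141338 = 2248079, q_10 = 3*44414 + 8939 = 142181.
  i=11: a_11=3, p_11 = 3*2248079 + 702247 = 7446484, q_11 = 3*142181 + 44414 = 470957.
  i=12: a_12=4, p_12 = 4*7446484 + 2248079 = 32034015, q_12 = 4*470957 + 142181 = 2026009.
  i=13: a_13=1, p_13 = 1*32034015 + 7446484 = 39480499, q_13 = 1*2026009 + 470957 = 2496966.
Indeed p_6^2 - 250*q_6^2 = 19740249 - 19740250 = -1, not +1.
Check: 39480499^2 - 250*2496966^2 = 1558709801289001 - 1558709801289000 = 1, so (x, y) = (39480499, 2496966) solves the equation, and by the theorem it is the least positive solution.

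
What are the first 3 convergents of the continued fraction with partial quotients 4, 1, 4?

Using the convergent recurrence p_i = a_i*p_{i-1} + p_{i-2}, q_i = a_i*q_{i-1} + q_{i-2} with p_{-2}=0, p_{-1}=1, q_{-2}=1, q_{-1}=0:
  i=0: a_0=4, p_0 = 4*1 + 0 = 4, q_0 = 4*0 + 1 = 1.
  i=1: a_1=1, p_1 = 1*4 + 1 = 5, q_1 = 1*1 + 0 = 1.
  i=2: a_2=4, p_2 = 4*5 + 4 = 24, q_2 = 4*1 + 1 = 5.

4/1, 5/1, 24/5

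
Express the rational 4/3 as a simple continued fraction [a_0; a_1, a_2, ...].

Run the Euclidean algorithm on 4 and 3; the successive quotients are the partial quotients a_0, a_1, ... (each step inverts the fractional part left over by the previous one):
  4 = 1*3 + 1, so a_0 = 1.
  3 = 3*1 + 0, so a_1 = 3.
The remainder reaches 0 after 2 divisions, so the expansion has 2 partial quotients, read off in order.

[1; 3]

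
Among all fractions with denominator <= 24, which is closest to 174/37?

Expand x = 174/37 as a continued fraction with the Euclidean algorithm:
  174 = 4*37 + 26, so a_0 = 4.
  37 = 1*26 + 11, so a_1 = 1.
  26 = 2*11 + 4, so a_2 = 2.
  11 = 2*4 + 3, so a_3 = 2.
  4 = 1*3 + 1, so a_4 = 1.
  3 = 3*1 + 0, so a_5 = 3.
so x = [4; 1, 2, 2, 1, 3].
Convergents (p_i = a_i*p_{i-1} + p_{i-2}, q_i = a_i*q_{i-1} + q_{i-2} with p_{-2}=0, p_{-1}=1, q_{-2}=1, q_{-1}=0), until the denominator exceeds 24:
  i=0: a_0=4, p_0 = 4*1 + 0 = 4, q_0 = 4*0 + 1 = 1.
  i=1: a_1=1, p_1 = 1*4 + 1 = 5, q_1 = 1*1 + 0 = 1.
  i=2: a_2=2, p_2 = 2*5 + 4 = 14, q_2 = 2*1 + 1 = 3.
  i=3: a_3=2, p_3 = 2*14 + 5 = 33, q_3 = 2*3 + 1 = 7.
  i=4: a_4=1, p_4 = 1*33 + 14 = 47, q_4 = 1*7 + 3 = 10.
  i=5: a_5=3, p_5 = 3*47 + 33 = 174, q_5 = 3*10 + 7 = 37.
q_5 = 37 > 24, so the last convergent with denominator <= 24 is p_4/q_4 = 47/10.
The closest fraction with denominator <= 24 is either p_4/q_4 or the intermediate fraction (k*p_4 + p_3)/(k*q_4 + q_3) with the largest k >= 1 whose denominator stays <= 24; these approach x as k grows, and every other convergent or intermediate fraction in range is farther away.
Largest k: floor((24 - q_3)/q_4) = floor((24 - 7)/10) = 1.
That gives (1*47 + 33)/(1*10 + 7) = 80/17.
Compare the errors: |x - 47/10| = |174*10 - 47*37|/(37*10) = 1/370, and |x - 80/17| = |174*17 - 80*37|/(37*17) = 2/629.
Cross-multiplying, 1*629 = 629 < 740 = 2*370, so 1/370 is smaller: the convergent 47/10 is closer to x than 80/17.

47/10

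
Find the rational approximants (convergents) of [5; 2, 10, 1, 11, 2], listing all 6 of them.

Using the convergent recurrence p_i = a_i*p_{i-1} + p_{i-2}, q_i = a_i*q_{i-1} + q_{i-2} with p_{-2}=0, p_{-1}=1, q_{-2}=1, q_{-1}=0:
  i=0: a_0=5, p_0 = 5*1 + 0 = 5, q_0 = 5*0 + 1 = 1.
  i=1: a_1=2, p_1 = 2*5 + 1 = 11, q_1 = 2*1 + 0 = 2.
  i=2: a_2=10, p_2 = 10*11 + 5 = 115, q_2 = 10*2 + 1 = 21.
  i=3: a_3=1, p_3 = 1*115 + 11 = 126, q_3 = 1*21 + 2 = 23.
  i=4: a_4=11, p_4 = 11*126 + 115 = 1501, q_4 = 11*23 + 21 = 274.
  i=5: a_5=2, p_5 = 2*1501 + 126 = 3128, q_5 = 2*274 + 23 = 571.

5/1, 11/2, 115/21, 126/23, 1501/274, 3128/571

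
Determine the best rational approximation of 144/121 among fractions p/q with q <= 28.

25/21

Expand x = 144/121 as a continued fraction with the Euclidean algorithm:
  144 = 1*121 + 23, so a_0 = 1.
  121 = 5*23 + 6, so a_1 = 5.
  23 = 3*6 + 5, so a_2 = 3.
  6 = 1*5 + 1, so a_3 = 1.
  5 = 5*1 + 0, so a_4 = 5.
so x = [1; 5, 3, 1, 5].
Convergents (p_i = a_i*p_{i-1} + p_{i-2}, q_i = a_i*q_{i-1} + q_{i-2} with p_{-2}=0, p_{-1}=1, q_{-2}=1, q_{-1}=0), until the denominator exceeds 28:
  i=0: a_0=1, p_0 = 1*1 + 0 = 1, q_0 = 1*0 + 1 = 1.
  i=1: a_1=5, p_1 = 5*1 + 1 = 6, q_1 = 5*1 + 0 = 5.
  i=2: a_2=3, p_2 = 3*6 + 1 = 19, q_2 = 3*5 + 1 = 16.
  i=3: a_3=1, p_3 = 1*19 + 6 = 25, q_3 = 1*16 + 5 = 21.
  i=4: a_4=5, p_4 = 5*25 + 19 = 144, q_4 = 5*21 + 16 = 121.
q_4 = 121 > 28, so the last convergent with denominator <= 28 is p_3/q_3 = 25/21.
The closest fraction with denominator <= 28 is either p_3/q_3 or the intermediate fraction (k*p_3 + p_2)/(k*q_3 + q_2) with the largest k >= 1 whose denominator stays <= 28; these approach x as k grows, and every other convergent or intermediate fraction in range is farther away.
Largest k: floor((28 - q_2)/q_3) = floor((28 - 16)/21) = 0.
Since k = 0, no intermediate fraction beyond p_3/q_3 has denominator <= 28, so the convergent 25/21 is the closest (its error is |144*21 - 25*121|/(121*21) = 1/2541).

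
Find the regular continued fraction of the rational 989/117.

[8; 2, 4, 1, 4, 2]

Run the Euclidean algorithm on 989 and 117; the successive quotients are the partial quotients a_0, a_1, ... (each step inverts the fractional part left over by the previous one):
  989 = 8*117 + 53, so a_0 = 8.
  117 = 2*53 + 11, so a_1 = 2.
  53 = 4*11 + 9, so a_2 = 4.
  11 = 1*9 + 2, so a_3 = 1.
  9 = 4*2 + 1, so a_4 = 4.
  2 = 2*1 + 0, so a_5 = 2.
The remainder reaches 0 after 6 divisions, so the expansion has 6 partial quotients, read off in order.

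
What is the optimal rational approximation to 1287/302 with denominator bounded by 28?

Expand x = 1287/302 as a continued fraction with the Euclidean algorithm:
  1287 = 4*302 + 79, so a_0 = 4.
  302 = 3*79 + 65, so a_1 = 3.
  79 = 1*65 + 14, so a_2 = 1.
  65 = 4*14 + 9, so a_3 = 4.
  14 = 1*9 + 5, so a_4 = 1.
  9 = 1*5 + 4, so a_5 = 1.
  5 = 1*4 + 1, so a_6 = 1.
  4 = 4*1 + 0, so a_7 = 4.
so x = [4; 3, 1, 4, 1, 1, 1, 4].
Convergents (p_i = a_i*p_{i-1} + p_{i-2}, q_i = a_i*q_{i-1} + q_{i-2} with p_{-2}=0, p_{-1}=1, q_{-2}=1, q_{-1}=0), until the denominator exceeds 28:
  i=0: a_0=4, p_0 = 4*1 + 0 = 4, q_0 = 4*0 + 1 = 1.
  i=1: a_1=3, p_1 = 3*4 + 1 = 13, q_1 = 3*1 + 0 = 3.
  i=2: a_2=1, p_2 = 1*13 + 4 = 17, q_2 = 1*3 + 1 = 4.
  i=3: a_3=4, p_3 = 4*17 + 13 = 81, q_3 = 4*4 + 3 = 19.
  i=4: a_4=1, p_4 = 1*81 + 17 = 98, q_4 = 1*19 + 4 = 23.
  i=5: a_5=1, p_5 = 1*98 + 81 = 179, q_5 = 1*23 + 19 = 42.
q_5 = 42 > 28, so the last convergent with denominator <= 28 is p_4/q_4 = 98/23.
The closest fraction with denominator <= 28 is either p_4/q_4 or the intermediate fraction (k*p_4 + p_3)/(k*q_4 + q_3) with the largest k >= 1 whose denominator stays <= 28; these approach x as k grows, and every other convergent or intermediate fraction in range is farther away.
Largest k: floor((28 - q_3)/q_4) = floor((28 - 19)/23) = 0.
Since k = 0, no intermediate fraction beyond p_4/q_4 has denominator <= 28, so the convergent 98/23 is the closest (its error is |1287*23 - 98*302|/(302*23) = 5/6946).

98/23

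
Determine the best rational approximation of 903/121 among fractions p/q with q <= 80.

Expand x = 903/121 as a continued fraction with the Euclidean algorithm:
  903 = 7*121 + 56, so a_0 = 7.
  121 = 2*56 + 9, so a_1 = 2.
  56 = 6*9 + 2, so a_2 = 6.
  9 = 4*2 + 1, so a_3 = 4.
  2 = 2*1 + 0, so a_4 = 2.
so x = [7; 2, 6, 4, 2].
Convergents (p_i = a_i*p_{i-1} + p_{i-2}, q_i = a_i*q_{i-1} + q_{i-2} with p_{-2}=0, p_{-1}=1, q_{-2}=1, q_{-1}=0), until the denominator exceeds 80:
  i=0: a_0=7, p_0 = 7*1 + 0 = 7, q_0 = 7*0 + 1 = 1.
  i=1: a_1=2, p_1 = 2*7 + 1 = 15, q_1 = 2*1 + 0 = 2.
  i=2: a_2=6, p_2 = 6*15 + 7 = 97, q_2 = 6*2 + 1 = 13.
  i=3: a_3=4, p_3 = 4*97 + 15 = 403, q_3 = 4*13 + 2 = 54.
  i=4: a_4=2, p_4 = 2*403 + 97 = 903, q_4 = 2*54 + 13 = 121.
q_4 = 121 > 80, so the last convergent with denominator <= 80 is p_3/q_3 = 403/54.
The closest fraction with denominator <= 80 is either p_3/q_3 or the intermediate fraction (k*p_3 + p_2)/(k*q_3 + q_2) with the largest k >= 1 whose denominator stays <= 80; these approach x as k grows, and every other convergent or intermediate fraction in range is farther away.
Largest k: floor((80 - q_2)/q_3) = floor((80 - 13)/54) = 1.
That gives (1*403 + 97)/(1*54 + 13) = 500/67.
Compare the errors: |x - 403/54| = |903*54 - 403*121|/(121*54) = 1/6534, and |x - 500/67| = |903*67 - 500*121|/(121*67) = 1/8107.
Cross-multiplying, 1*6534 = 6534 < 8107 = 1*8107, so 1/8107 is smaller: the intermediate fraction 500/67 is closer to x than 403/54.

500/67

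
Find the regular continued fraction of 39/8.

Run the Euclidean algorithm on 39 and 8; the successive quotients are the partial quotients a_0, a_1, ... (each step inverts the fractional part left over by the previous one):
  39 = 4*8 + 7, so a_0 = 4.
  8 = 1*7 + 1, so a_1 = 1.
  7 = 7*1 + 0, so a_2 = 7.
The remainder reaches 0 after 3 divisions, so the expansion has 3 partial quotients, read off in order.

[4; 1, 7]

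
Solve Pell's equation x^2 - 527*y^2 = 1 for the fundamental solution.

First expand sqrt(527) as a continued fraction. With x_i = (sqrt(527) + m_i)/d_i and (m_0, d_0) = (0, 1): a_0 = floor(sqrt(527)) = 22, since 22^2 = 484 <= 527 < 529 = 23^2.
Iterate m_{i+1} = d_i*a_i - m_i, d_{i+1} = (527 - m_{i+1}^2)/d_i, a_{i+1} = floor((a_0 + m_{i+1})/d_{i+1}):
  m_1 = 1*22 - 0 = 22, d_1 = (527 - 22^2)/1 = 43/1 = 43, a_1 = floor((22 + 22)/43) = 1.
  m_2 = 43*1 - 22 = 21, d_2 = (527 - 21^2)/43 = 86/43 = 2, a_2 = floor((22 + 21)/2) = 21.
  m_3 = 2*21 - 21 = 21, d_3 = (527 - 21^2)/2 = 86/2 = 43, a_3 = floor((22 + 21)/43) = 1.
  m_4 = 43*1 - 21 = 22, d_4 = (527 - 22^2)/43 = 43/43 = 1, a_4 = floor((22 + 22)/1) = 44.
  m_5 = 1*44 - 22 = 22, d_5 = (527 - 22^2)/1 = 43/1 = 43: (m_5, d_5) = (m_1, d_1) = (22, 43), so from here the quotients repeat a_1, ..., a_4; the period length is 4.
So sqrt(527) = [22; (1, 21, 1, 44)] with period length k = 4.
k is even, so the fundamental solution of x^2 - 527y^2 = 1 is (p_{k-1}, q_{k-1}) = (p_3, q_3); compute convergents through index 3.
Convergents (p_i = a_i*p_{i-1} + p_{i-2}, q_i = a_i*q_{i-1} + q_{i-2} with p_{-2}=0, p_{-1}=1, q_{-2}=1, q_{-1}=0):
  i=0: a_0=22, p_0 = 22*1 + 0 = 22, q_0 = 22*0 + 1 = 1.
  i=1: a_1=1, p_1 = 1*22 + 1 = 23, q_1 = 1*1 + 0 = 1.
  i=2: a_2=21, p_2 = 21*23 + 22 = 505, q_2 = 21*1 + 1 = 22.
  i=3: a_3=1, p_3 = 1*505 + 23 = 528, q_3 = 1*22 + 1 = 23.
Check: 528^2 - 527*23^2 = 278784 - 278783 = 1, so (x, y) = (528, 23) solves the equation, and by the theorem it is the least positive solution.

(x, y) = (528, 23)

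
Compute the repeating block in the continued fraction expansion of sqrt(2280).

[47; (1, 2, 1, 94)]

Write x_i = (sqrt(2280) + m_i)/d_i with (m_0, d_0) = (0, 1). a_0 = floor(sqrt(2280)) = 47, since 47^2 = 2209 <= 2280 < 2304 = 48^2.
Iterate m_{i+1} = d_i*a_i - m_i, d_{i+1} = (2280 - m_{i+1}^2)/d_i, a_{i+1} = floor((a_0 + m_{i+1})/d_{i+1}):
  m_1 = 1*47 - 0 = 47, d_1 = (2280 - 47^2)/1 = 71/1 = 71, a_1 = floor((47 + 47)/71) = 1.
  m_2 = 71*1 - 47 = 24, d_2 = (2280 - 24^2)/71 = 1704/71 = 24, a_2 = floor((47 + 24)/24) = 2.
  m_3 = 24*2 - 24 = 24, d_3 = (2280 - 24^2)/24 = 1704/24 = 71, a_3 = floor((47 + 24)/71) = 1.
  m_4 = 71*1 - 24 = 47, d_4 = (2280 - 47^2)/71 = 71/71 = 1, a_4 = floor((47 + 47)/1) = 94.
  m_5 = 1*94 - 47 = 47, d_5 = (2280 - 47^2)/1 = 71/1 = 71: (m_5, d_5) = (m_1, d_1) = (47, 71), so from here the quotients repeat a_1, ..., a_4; the period length is 4.
Hence the expansion of sqrt(2280) is a_0 = 47 followed by the repeating block 1, 2, 1, 94 (period 4).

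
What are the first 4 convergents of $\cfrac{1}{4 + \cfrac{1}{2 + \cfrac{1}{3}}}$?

Using the convergent recurrence p_i = a_i*p_{i-1} + p_{i-2}, q_i = a_i*q_{i-1} + q_{i-2} with p_{-2}=0, p_{-1}=1, q_{-2}=1, q_{-1}=0:
  i=0: a_0=0, p_0 = 0*1 + 0 = 0, q_0 = 0*0 + 1 = 1.
  i=1: a_1=4, p_1 = 4*0 + 1 = 1, q_1 = 4*1 + 0 = 4.
  i=2: a_2=2, p_2 = 2*1 + 0 = 2, q_2 = 2*4 + 1 = 9.
  i=3: a_3=3, p_3 = 3*2 + 1 = 7, q_3 = 3*9 + 4 = 31.

0/1, 1/4, 2/9, 7/31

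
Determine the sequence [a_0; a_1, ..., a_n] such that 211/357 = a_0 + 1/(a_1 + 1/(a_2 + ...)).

Run the Euclidean algorithm on 211 and 357; the successive quotients are the partial quotients a_0, a_1, ... (each step inverts the fractional part left over by the previous one):
  211 = 0*357 + 211, so a_0 = 0.
  357 = 1*211 + 146, so a_1 = 1.
  211 = 1*146 + 65, so a_2 = 1.
  146 = 2*65 + 16, so a_3 = 2.
  65 = 4*16 + 1, so a_4 = 4.
  16 = 16*1 + 0, so a_5 = 16.
The remainder reaches 0 after 6 divisions, so the expansion has 6 partial quotients, read off in order.

[0; 1, 1, 2, 4, 16]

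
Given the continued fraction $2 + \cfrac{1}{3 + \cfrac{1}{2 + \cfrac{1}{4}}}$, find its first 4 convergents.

Using the convergent recurrence p_i = a_i*p_{i-1} + p_{i-2}, q_i = a_i*q_{i-1} + q_{i-2} with p_{-2}=0, p_{-1}=1, q_{-2}=1, q_{-1}=0:
  i=0: a_0=2, p_0 = 2*1 + 0 = 2, q_0 = 2*0 + 1 = 1.
  i=1: a_1=3, p_1 = 3*2 + 1 = 7, q_1 = 3*1 + 0 = 3.
  i=2: a_2=2, p_2 = 2*7 + 2 = 16, q_2 = 2*3 + 1 = 7.
  i=3: a_3=4, p_3 = 4*16 + 7 = 71, q_3 = 4*7 + 3 = 31.

2/1, 7/3, 16/7, 71/31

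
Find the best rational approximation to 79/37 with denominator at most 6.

Expand x = 79/37 as a continued fraction with the Euclidean algorithm:
  79 = 2*37 + 5, so a_0 = 2.
  37 = 7*5 + 2, so a_1 = 7.
  5 = 2*2 + 1, so a_2 = 2.
  2 = 2*1 + 0, so a_3 = 2.
so x = [2; 7, 2, 2].
Convergents (p_i = a_i*p_{i-1} + p_{i-2}, q_i = a_i*q_{i-1} + q_{i-2} with p_{-2}=0, p_{-1}=1, q_{-2}=1, q_{-1}=0), until the denominator exceeds 6:
  i=0: a_0=2, p_0 = 2*1 + 0 = 2, q_0 = 2*0 + 1 = 1.
  i=1: a_1=7, p_1 = 7*2 + 1 = 15, q_1 = 7*1 + 0 = 7.
q_1 = 7 > 6, so the last convergent with denominator <= 6 is p_0/q_0 = 2/1.
The closest fraction with denominator <= 6 is either p_0/q_0 or the intermediate fraction (k*p_0 + p_{-1})/(k*q_0 + q_{-1}) with the largest k >= 1 whose denominator stays <= 6; these approach x as k grows, and every other convergent or intermediate fraction in range is farther away.
Largest k: floor((6 - q_{-1})/q_0) = floor((6 - 0)/1) = 6 (using the seeds p_{-1} = 1, q_{-1} = 0).
That gives (6*2 + 1)/(6*1 + 0) = 13/6.
Compare the errors: |x - 2/1| = |79*1 - 2*37|/(37*1) = 5/37, and |x - 13/6| = |79*6 - 13*37|/(37*6) = 7/222.
Cross-multiplying, 7*37 = 259 < 1110 = 5*222, so 7/222 is smaller: the intermediate fraction 13/6 is closer to x than 2/1.

13/6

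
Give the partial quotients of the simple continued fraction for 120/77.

[1; 1, 1, 3, 1, 3, 2]

Run the Euclidean algorithm on 120 and 77; the successive quotients are the partial quotients a_0, a_1, ... (each step inverts the fractional part left over by the previous one):
  120 = 1*77 + 43, so a_0 = 1.
  77 = 1*43 + 34, so a_1 = 1.
  43 = 1*34 + 9, so a_2 = 1.
  34 = 3*9 + 7, so a_3 = 3.
  9 = 1*7 + 2, so a_4 = 1.
  7 = 3*2 + 1, so a_5 = 3.
  2 = 2*1 + 0, so a_6 = 2.
The remainder reaches 0 after 7 divisions, so the expansion has 7 partial quotients, read off in order.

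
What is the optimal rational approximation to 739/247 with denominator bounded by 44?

Expand x = 739/247 as a continued fraction with the Euclidean algorithm:
  739 = 2*247 + 245, so a_0 = 2.
  247 = 1*245 + 2, so a_1 = 1.
  245 = 122*2 + 1, so a_2 = 122.
  2 = 2*1 + 0, so a_3 = 2.
so x = [2; 1, 122, 2].
Convergents (p_i = a_i*p_{i-1} + p_{i-2}, q_i = a_i*q_{i-1} + q_{i-2} with p_{-2}=0, p_{-1}=1, q_{-2}=1, q_{-1}=0), until the denominator exceeds 44:
  i=0: a_0=2, p_0 = 2*1 + 0 = 2, q_0 = 2*0 + 1 = 1.
  i=1: a_1=1, p_1 = 1*2 + 1 = 3, q_1 = 1*1 + 0 = 1.
  i=2: a_2=122, p_2 = 122*3 + 2 = 368, q_2 = 122*1 + 1 = 123.
q_2 = 123 > 44, so the last convergent with denominator <= 44 is p_1/q_1 = 3/1.
The closest fraction with denominator <= 44 is either p_1/q_1 or the intermediate fraction (k*p_1 + p_0)/(k*q_1 + q_0) with the largest k >= 1 whose denominator stays <= 44; these approach x as k grows, and every other convergent or intermediate fraction in range is farther away.
Largest k: floor((44 - q_0)/q_1) = floor((44 - 1)/1) = 43.
That gives (43*3 + 2)/(43*1 + 1) = 131/44.
Compare the errors: |x - 3/1| = |739*1 - 3*247|/(247*1) = 2/247, and |x - 131/44| = |739*44 - 131*247|/(247*44) = 159/10868.
Cross-multiplying, 2*10868 = 21736 < 39273 = 159*247, so 2/247 is smaller: the convergent 3/1 is closer to x than 131/44.

3/1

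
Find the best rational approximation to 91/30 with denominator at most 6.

3/1

Expand x = 91/30 as a continued fraction with the Euclidean algorithm:
  91 = 3*30 + 1, so a_0 = 3.
  30 = 30*1 + 0, so a_1 = 30.
so x = [3; 30].
Convergents (p_i = a_i*p_{i-1} + p_{i-2}, q_i = a_i*q_{i-1} + q_{i-2} with p_{-2}=0, p_{-1}=1, q_{-2}=1, q_{-1}=0), until the denominator exceeds 6:
  i=0: a_0=3, p_0 = 3*1 + 0 = 3, q_0 = 3*0 + 1 = 1.
  i=1: a_1=30, p_1 = 30*3 + 1 = 91, q_1 = 30*1 + 0 = 30.
q_1 = 30 > 6, so the last convergent with denominator <= 6 is p_0/q_0 = 3/1.
The closest fraction with denominator <= 6 is either p_0/q_0 or the intermediate fraction (k*p_0 + p_{-1})/(k*q_0 + q_{-1}) with the largest k >= 1 whose denominator stays <= 6; these approach x as k grows, and every other convergent or intermediate fraction in range is farther away.
Largest k: floor((6 - q_{-1})/q_0) = floor((6 - 0)/1) = 6 (using the seeds p_{-1} = 1, q_{-1} = 0).
That gives (6*3 + 1)/(6*1 + 0) = 19/6.
Compare the errors: |x - 3/1| = |91*1 - 3*30|/(30*1) = 1/30, and |x - 19/6| = |91*6 - 19*30|/(30*6) = 24/180.
Cross-multiplying, 1*180 = 180 < 720 = 24*30, so 1/30 is smaller: the convergent 3/1 is closer to x than 19/6.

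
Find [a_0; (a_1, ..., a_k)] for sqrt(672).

Write x_i = (sqrt(672) + m_i)/d_i with (m_0, d_0) = (0, 1). a_0 = floor(sqrt(672)) = 25, since 25^2 = 625 <= 672 < 676 = 26^2.
Iterate m_{i+1} = d_i*a_i - m_i, d_{i+1} = (672 - m_{i+1}^2)/d_i, a_{i+1} = floor((a_0 + m_{i+1})/d_{i+1}):
  m_1 = 1*25 - 0 = 25, d_1 = (672 - 25^2)/1 = 47/1 = 47, a_1 = floor((25 + 25)/47) = 1.
  m_2 = 47*1 - 25 = 22, d_2 = (672 - 22^2)/47 = 188/47 = 4, a_2 = floor((25 + 22)/4) = 11.
  m_3 = 4*11 - 22 = 22, d_3 = (672 - 22^2)/4 = 188/4 = 47, a_3 = floor((25 + 22)/47) = 1.
  m_4 = 47*1 - 22 = 25, d_4 = (672 - 25^2)/47 = 47/47 = 1, a_4 = floor((25 + 25)/1) = 50.
  m_5 = 1*50 - 25 = 25, d_5 = (672 - 25^2)/1 = 47/1 = 47: (m_5, d_5) = (m_1, d_1) = (25, 47), so from here the quotients repeat a_1, ..., a_4; the period length is 4.
Hence the expansion of sqrt(672) is a_0 = 25 followed by the repeating block 1, 11, 1, 50 (period 4).

[25; (1, 11, 1, 50)]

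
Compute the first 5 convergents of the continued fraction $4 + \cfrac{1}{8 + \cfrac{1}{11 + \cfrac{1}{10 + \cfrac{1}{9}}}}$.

Using the convergent recurrence p_i = a_i*p_{i-1} + p_{i-2}, q_i = a_i*q_{i-1} + q_{i-2} with p_{-2}=0, p_{-1}=1, q_{-2}=1, q_{-1}=0:
  i=0: a_0=4, p_0 = 4*1 + 0 = 4, q_0 = 4*0 + 1 = 1.
  i=1: a_1=8, p_1 = 8*4 + 1 = 33, q_1 = 8*1 + 0 = 8.
  i=2: a_2=11, p_2 = 11*33 + 4 = 367, q_2 = 11*8 + 1 = 89.
  i=3: a_3=10, p_3 = 10*367 + 33 = 3703, q_3 = 10*89 + 8 = 898.
  i=4: a_4=9, p_4 = 9*3703 + 367 = 33694, q_4 = 9*898 + 89 = 8171.

4/1, 33/8, 367/89, 3703/898, 33694/8171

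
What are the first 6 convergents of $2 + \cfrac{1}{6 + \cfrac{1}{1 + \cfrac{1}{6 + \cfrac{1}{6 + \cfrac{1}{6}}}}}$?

Using the convergent recurrence p_i = a_i*p_{i-1} + p_{i-2}, q_i = a_i*q_{i-1} + q_{i-2} with p_{-2}=0, p_{-1}=1, q_{-2}=1, q_{-1}=0:
  i=0: a_0=2, p_0 = 2*1 + 0 = 2, q_0 = 2*0 + 1 = 1.
  i=1: a_1=6, p_1 = 6*2 + 1 = 13, q_1 = 6*1 + 0 = 6.
  i=2: a_2=1, p_2 = 1*13 + 2 = 15, q_2 = 1*6 + 1 = 7.
  i=3: a_3=6, p_3 = 6*15 + 13 = 103, q_3 = 6*7 + 6 = 48.
  i=4: a_4=6, p_4 = 6*103 + 15 = 633, q_4 = 6*48 + 7 = 295.
  i=5: a_5=6, p_5 = 6*633 + 103 = 3901, q_5 = 6*295 + 48 = 1818.

2/1, 13/6, 15/7, 103/48, 633/295, 3901/1818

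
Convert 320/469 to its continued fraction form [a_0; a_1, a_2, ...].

Run the Euclidean algorithm on 320 and 469; the successive quotients are the partial quotients a_0, a_1, ... (each step inverts the fractional part left over by the previous one):
  320 = 0*469 + 320, so a_0 = 0.
  469 = 1*320 + 149, so a_1 = 1.
  320 = 2*149 + 22, so a_2 = 2.
  149 = 6*22 + 17, so a_3 = 6.
  22 = 1*17 + 5, so a_4 = 1.
  17 = 3*5 + 2, so a_5 = 3.
  5 = 2*2 + 1, so a_6 = 2.
  2 = 2*1 + 0, so a_7 = 2.
The remainder reaches 0 after 8 divisions, so the expansion has 8 partial quotients, read off in order.

[0; 1, 2, 6, 1, 3, 2, 2]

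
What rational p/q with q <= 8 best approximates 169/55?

Expand x = 169/55 as a continued fraction with the Euclidean algorithm:
  169 = 3*55 + 4, so a_0 = 3.
  55 = 13*4 + 3, so a_1 = 13.
  4 = 1*3 + 1, so a_2 = 1.
  3 = 3*1 + 0, so a_3 = 3.
so x = [3; 13, 1, 3].
Convergents (p_i = a_i*p_{i-1} + p_{i-2}, q_i = a_i*q_{i-1} + q_{i-2} with p_{-2}=0, p_{-1}=1, q_{-2}=1, q_{-1}=0), until the denominator exceeds 8:
  i=0: a_0=3, p_0 = 3*1 + 0 = 3, q_0 = 3*0 + 1 = 1.
  i=1: a_1=13, p_1 = 13*3 + 1 = 40, q_1 = 13*1 + 0 = 13.
q_1 = 13 > 8, so the last convergent with denominator <= 8 is p_0/q_0 = 3/1.
The closest fraction with denominator <= 8 is either p_0/q_0 or the intermediate fraction (k*p_0 + p_{-1})/(k*q_0 + q_{-1}) with the largest k >= 1 whose denominator stays <= 8; these approach x as k grows, and every other convergent or intermediate fraction in range is farther away.
Largest k: floor((8 - q_{-1})/q_0) = floor((8 - 0)/1) = 8 (using the seeds p_{-1} = 1, q_{-1} = 0).
That gives (8*3 + 1)/(8*1 + 0) = 25/8.
Compare the errors: |x - 3/1| = |169*1 - 3*55|/(55*1) = 4/55, and |x - 25/8| = |169*8 - 25*55|/(55*8) = 23/440.
Cross-multiplying, 23*55 = 1265 < 1760 = 4*440, so 23/440 is smaller: the intermediate fraction 25/8 is closer to x than 3/1.

25/8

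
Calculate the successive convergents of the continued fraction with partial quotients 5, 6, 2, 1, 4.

Using the convergent recurrence p_i = a_i*p_{i-1} + p_{i-2}, q_i = a_i*q_{i-1} + q_{i-2} with p_{-2}=0, p_{-1}=1, q_{-2}=1, q_{-1}=0:
  i=0: a_0=5, p_0 = 5*1 + 0 = 5, q_0 = 5*0 + 1 = 1.
  i=1: a_1=6, p_1 = 6*5 + 1 = 31, q_1 = 6*1 + 0 = 6.
  i=2: a_2=2, p_2 = 2*31 + 5 = 67, q_2 = 2*6 + 1 = 13.
  i=3: a_3=1, p_3 = 1*67 + 31 = 98, q_3 = 1*13 + 6 = 19.
  i=4: a_4=4, p_4 = 4*98 + 67 = 459, q_4 = 4*19 + 13 = 89.

5/1, 31/6, 67/13, 98/19, 459/89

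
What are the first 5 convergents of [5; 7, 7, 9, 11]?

5/1, 36/7, 257/50, 2349/457, 26096/5077

Using the convergent recurrence p_i = a_i*p_{i-1} + p_{i-2}, q_i = a_i*q_{i-1} + q_{i-2} with p_{-2}=0, p_{-1}=1, q_{-2}=1, q_{-1}=0:
  i=0: a_0=5, p_0 = 5*1 + 0 = 5, q_0 = 5*0 + 1 = 1.
  i=1: a_1=7, p_1 = 7*5 + 1 = 36, q_1 = 7*1 + 0 = 7.
  i=2: a_2=7, p_2 = 7*36 + 5 = 257, q_2 = 7*7 + 1 = 50.
  i=3: a_3=9, p_3 = 9*257 + 36 = 2349, q_3 = 9*50 + 7 = 457.
  i=4: a_4=11, p_4 = 11*2349 + 257 = 26096, q_4 = 11*457 + 50 = 5077.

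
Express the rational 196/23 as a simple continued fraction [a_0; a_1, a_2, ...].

Run the Euclidean algorithm on 196 and 23; the successive quotients are the partial quotients a_0, a_1, ... (each step inverts the fractional part left over by the previous one):
  196 = 8*23 + 12, so a_0 = 8.
  23 = 1*12 + 11, so a_1 = 1.
  12 = 1*11 + 1, so a_2 = 1.
  11 = 11*1 + 0, so a_3 = 11.
The remainder reaches 0 after 4 divisions, so the expansion has 4 partial quotients, read off in order.

[8; 1, 1, 11]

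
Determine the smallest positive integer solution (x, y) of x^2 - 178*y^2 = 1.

First expand sqrt(178) as a continued fraction. With x_i = (sqrt(178) + m_i)/d_i and (m_0, d_0) = (0, 1): a_0 = floor(sqrt(178)) = 13, since 13^2 = 169 <= 178 < 196 = 14^2.
Iterate m_{i+1} = d_i*a_i - m_i, d_{i+1} = (178 - m_{i+1}^2)/d_i, a_{i+1} = floor((a_0 + m_{i+1})/d_{i+1}):
  m_1 = 1*13 - 0 = 13, d_1 = (178 - 13^2)/1 = 9/1 = 9, a_1 = floor((13 + 13)/9) = 2.
  m_2 = 9*2 - 13 = 5, d_2 = (178 - 5^2)/9 = 153/9 = 17, a_2 = floor((13 + 5)/17) = 1.
  m_3 = 17*1 - 5 = 12, d_3 = (178 - 12^2)/17 = 34/17 = 2, a_3 = floor((13 + 12)/2) = 12.
  m_4 = 2*12 - 12 = 12, d_4 = (178 - 12^2)/2 = 34/2 = 17, a_4 = floor((13 + 12)/17) = 1.
  m_5 = 17*1 - 12 = 5, d_5 = (178 - 5^2)/17 = 153/17 = 9, a_5 = floor((13 + 5)/9) = 2.
  m_6 = 9*2 - 5 = 13, d_6 = (178 - 13^2)/9 = 9/9 = 1, a_6 = floor((13 + 13)/1) = 26.
  m_7 = 1*26 - 13 = 13, d_7 = (178 - 13^2)/1 = 9/1 = 9: (m_7, d_7) = (m_1, d_1) = (13, 9), so from here the quotients repeat a_1, ..., a_6; the period length is 6.
So sqrt(178) = [13; (2, 1, 12, 1, 2, 26)] with period length k = 6.
k is even, so the fundamental solution of x^2 - 178y^2 = 1 is (p_{k-1}, q_{k-1}) = (p_5, q_5); compute convergents through index 5.
Convergents (p_i = a_i*p_{i-1} + p_{i-2}, q_i = a_i*q_{i-1} + q_{i-2} with p_{-2}=0, p_{-1}=1, q_{-2}=1, q_{-1}=0):
  i=0: a_0=13, p_0 = 13*1 + 0 = 13, q_0 = 13*0 + 1 = 1.
  i=1: a_1=2, p_1 = 2*13 + 1 = 27, q_1 = 2*1 + 0 = 2.
  i=2: a_2=1, p_2 = 1*27 + 13 = 40, q_2 = 1*2 + 1 = 3.
  i=3: a_3=12, p_3 = 12*40 + 27 = 507, q_3 = 12*3 + 2 = 38.
  i=4: a_4=1, p_4 = 1*507 + 40 = 547, q_4 = 1*38 + 3 = 41.
  i=5: a_5=2, p_5 = 2*547 + 507 = 1601, q_5 = 2*41 + 38 = 120.
Check: 1601^2 - 178*120^2 = 2563201 - 2563200 = 1, so (x, y) = (1601, 120) solves the equation, and by the theorem it is the least positive solution.

(x, y) = (1601, 120)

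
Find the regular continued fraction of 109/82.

[1; 3, 27]

Run the Euclidean algorithm on 109 and 82; the successive quotients are the partial quotients a_0, a_1, ... (each step inverts the fractional part left over by the previous one):
  109 = 1*82 + 27, so a_0 = 1.
  82 = 3*27 + 1, so a_1 = 3.
  27 = 27*1 + 0, so a_2 = 27.
The remainder reaches 0 after 3 divisions, so the expansion has 3 partial quotients, read off in order.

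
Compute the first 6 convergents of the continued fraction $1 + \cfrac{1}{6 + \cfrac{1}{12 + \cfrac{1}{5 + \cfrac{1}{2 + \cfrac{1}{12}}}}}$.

1/1, 7/6, 85/73, 432/371, 949/815, 11820/10151

Using the convergent recurrence p_i = a_i*p_{i-1} + p_{i-2}, q_i = a_i*q_{i-1} + q_{i-2} with p_{-2}=0, p_{-1}=1, q_{-2}=1, q_{-1}=0:
  i=0: a_0=1, p_0 = 1*1 + 0 = 1, q_0 = 1*0 + 1 = 1.
  i=1: a_1=6, p_1 = 6*1 + 1 = 7, q_1 = 6*1 + 0 = 6.
  i=2: a_2=12, p_2 = 12*7 + 1 = 85, q_2 = 12*6 + 1 = 73.
  i=3: a_3=5, p_3 = 5*85 + 7 = 432, q_3 = 5*73 + 6 = 371.
  i=4: a_4=2, p_4 = 2*432 + 85 = 949, q_4 = 2*371 + 73 = 815.
  i=5: a_5=12, p_5 = 12*949 + 432 = 11820, q_5 = 12*815 + 371 = 10151.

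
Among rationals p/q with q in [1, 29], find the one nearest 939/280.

57/17

Expand x = 939/280 as a continued fraction with the Euclidean algorithm:
  939 = 3*280 + 99, so a_0 = 3.
  280 = 2*99 + 82, so a_1 = 2.
  99 = 1*82 + 17, so a_2 = 1.
  82 = 4*17 + 14, so a_3 = 4.
  17 = 1*14 + 3, so a_4 = 1.
  14 = 4*3 + 2, so a_5 = 4.
  3 = 1*2 + 1, so a_6 = 1.
  2 = 2*1 + 0, so a_7 = 2.
so x = [3; 2, 1, 4, 1, 4, 1, 2].
Convergents (p_i = a_i*p_{i-1} + p_{i-2}, q_i = a_i*q_{i-1} + q_{i-2} with p_{-2}=0, p_{-1}=1, q_{-2}=1, q_{-1}=0), until the denominator exceeds 29:
  i=0: a_0=3, p_0 = 3*1 + 0 = 3, q_0 = 3*0 + 1 = 1.
  i=1: a_1=2, p_1 = 2*3 + 1 = 7, q_1 = 2*1 + 0 = 2.
  i=2: a_2=1, p_2 = 1*7 + 3 = 10, q_2 = 1*2 + 1 = 3.
  i=3: a_3=4, p_3 = 4*10 + 7 = 47, q_3 = 4*3 + 2 = 14.
  i=4: a_4=1, p_4 = 1*47 + 10 = 57, q_4 = 1*14 + 3 = 17.
  i=5: a_5=4, p_5 = 4*57 + 47 = 275, q_5 = 4*17 + 14 = 82.
q_5 = 82 > 29, so the last convergent with denominator <= 29 is p_4/q_4 = 57/17.
The closest fraction with denominator <= 29 is either p_4/q_4 or the intermediate fraction (k*p_4 + p_3)/(k*q_4 + q_3) with the largest k >= 1 whose denominator stays <= 29; these approach x as k grows, and every other convergent or intermediate fraction in range is farther away.
Largest k: floor((29 - q_3)/q_4) = floor((29 - 14)/17) = 0.
Since k = 0, no intermediate fraction beyond p_4/q_4 has denominator <= 29, so the convergent 57/17 is the closest (its error is |939*17 - 57*280|/(280*17) = 3/4760).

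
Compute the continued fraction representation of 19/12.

Run the Euclidean algorithm on 19 and 12; the successive quotients are the partial quotients a_0, a_1, ... (each step inverts the fractional part left over by the previous one):
  19 = 1*12 + 7, so a_0 = 1.
  12 = 1*7 + 5, so a_1 = 1.
  7 = 1*5 + 2, so a_2 = 1.
  5 = 2*2 + 1, so a_3 = 2.
  2 = 2*1 + 0, so a_4 = 2.
The remainder reaches 0 after 5 divisions, so the expansion has 5 partial quotients, read off in order.

[1; 1, 1, 2, 2]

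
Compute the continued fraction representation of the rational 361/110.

[3; 3, 1, 1, 4, 1, 2]

Run the Euclidean algorithm on 361 and 110; the successive quotients are the partial quotients a_0, a_1, ... (each step inverts the fractional part left over by the previous one):
  361 = 3*110 + 31, so a_0 = 3.
  110 = 3*31 + 17, so a_1 = 3.
  31 = 1*17 + 14, so a_2 = 1.
  17 = 1*14 + 3, so a_3 = 1.
  14 = 4*3 + 2, so a_4 = 4.
  3 = 1*2 + 1, so a_5 = 1.
  2 = 2*1 + 0, so a_6 = 2.
The remainder reaches 0 after 7 divisions, so the expansion has 7 partial quotients, read off in order.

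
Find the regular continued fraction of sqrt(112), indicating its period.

Write x_i = (sqrt(112) + m_i)/d_i with (m_0, d_0) = (0, 1). a_0 = floor(sqrt(112)) = 10, since 10^2 = 100 <= 112 < 121 = 11^2.
Iterate m_{i+1} = d_i*a_i - m_i, d_{i+1} = (112 - m_{i+1}^2)/d_i, a_{i+1} = floor((a_0 + m_{i+1})/d_{i+1}):
  m_1 = 1*10 - 0 = 10, d_1 = (112 - 10^2)/1 = 12/1 = 12, a_1 = floor((10 + 10)/12) = 1.
  m_2 = 12*1 - 10 = 2, d_2 = (112 - 2^2)/12 = 108/12 = 9, a_2 = floor((10 + 2)/9) = 1.
  m_3 = 9*1 - 2 = 7, d_3 = (112 - 7^2)/9 = 63/9 = 7, a_3 = floor((10 + 7)/7) = 2.
  m_4 = 7*2 - 7 = 7, d_4 = (112 - 7^2)/7 = 63/7 = 9, a_4 = floor((10 + 7)/9) = 1.
  m_5 = 9*1 - 7 = 2, d_5 = (112 - 2^2)/9 = 108/9 = 12, a_5 = floor((10 + 2)/12) = 1.
  m_6 = 12*1 - 2 = 10, d_6 = (112 - 10^2)/12 = 12/12 = 1, a_6 = floor((10 + 10)/1) = 20.
  m_7 = 1*20 - 10 = 10, d_7 = (112 - 10^2)/1 = 12/1 = 12: (m_7, d_7) = (m_1, d_1) = (10, 12), so from here the quotients repeat a_1, ..., a_6; the period length is 6.
Hence the expansion of sqrt(112) is a_0 = 10 followed by the repeating block 1, 1, 2, 1, 1, 20 (period 6).

[10; (1, 1, 2, 1, 1, 20)]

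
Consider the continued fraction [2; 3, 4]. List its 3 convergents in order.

Using the convergent recurrence p_i = a_i*p_{i-1} + p_{i-2}, q_i = a_i*q_{i-1} + q_{i-2} with p_{-2}=0, p_{-1}=1, q_{-2}=1, q_{-1}=0:
  i=0: a_0=2, p_0 = 2*1 + 0 = 2, q_0 = 2*0 + 1 = 1.
  i=1: a_1=3, p_1 = 3*2 + 1 = 7, q_1 = 3*1 + 0 = 3.
  i=2: a_2=4, p_2 = 4*7 + 2 = 30, q_2 = 4*3 + 1 = 13.

2/1, 7/3, 30/13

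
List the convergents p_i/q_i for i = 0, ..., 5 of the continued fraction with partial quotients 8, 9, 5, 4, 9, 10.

8/1, 73/9, 373/46, 1565/193, 14458/1783, 146145/18023

Using the convergent recurrence p_i = a_i*p_{i-1} + p_{i-2}, q_i = a_i*q_{i-1} + q_{i-2} with p_{-2}=0, p_{-1}=1, q_{-2}=1, q_{-1}=0:
  i=0: a_0=8, p_0 = 8*1 + 0 = 8, q_0 = 8*0 + 1 = 1.
  i=1: a_1=9, p_1 = 9*8 + 1 = 73, q_1 = 9*1 + 0 = 9.
  i=2: a_2=5, p_2 = 5*73 + 8 = 373, q_2 = 5*9 + 1 = 46.
  i=3: a_3=4, p_3 = 4*373 + 73 = 1565, q_3 = 4*46 + 9 = 193.
  i=4: a_4=9, p_4 = 9*1565 + 373 = 14458, q_4 = 9*193 + 46 = 1783.
  i=5: a_5=10, p_5 = 10*14458 + 1565 = 146145, q_5 = 10*1783 + 193 = 18023.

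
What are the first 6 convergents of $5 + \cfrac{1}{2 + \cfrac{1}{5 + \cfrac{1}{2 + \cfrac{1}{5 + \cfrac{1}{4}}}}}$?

5/1, 11/2, 60/11, 131/24, 715/131, 2991/548

Using the convergent recurrence p_i = a_i*p_{i-1} + p_{i-2}, q_i = a_i*q_{i-1} + q_{i-2} with p_{-2}=0, p_{-1}=1, q_{-2}=1, q_{-1}=0:
  i=0: a_0=5, p_0 = 5*1 + 0 = 5, q_0 = 5*0 + 1 = 1.
  i=1: a_1=2, p_1 = 2*5 + 1 = 11, q_1 = 2*1 + 0 = 2.
  i=2: a_2=5, p_2 = 5*11 + 5 = 60, q_2 = 5*2 + 1 = 11.
  i=3: a_3=2, p_3 = 2*60 + 11 = 131, q_3 = 2*11 + 2 = 24.
  i=4: a_4=5, p_4 = 5*131 + 60 = 715, q_4 = 5*24 + 11 = 131.
  i=5: a_5=4, p_5 = 4*715 + 131 = 2991, q_5 = 4*131 + 24 = 548.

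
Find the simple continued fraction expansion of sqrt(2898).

[53; (1, 4, 1, 106)]

Write x_i = (sqrt(2898) + m_i)/d_i with (m_0, d_0) = (0, 1). a_0 = floor(sqrt(2898)) = 53, since 53^2 = 2809 <= 2898 < 2916 = 54^2.
Iterate m_{i+1} = d_i*a_i - m_i, d_{i+1} = (2898 - m_{i+1}^2)/d_i, a_{i+1} = floor((a_0 + m_{i+1})/d_{i+1}):
  m_1 = 1*53 - 0 = 53, d_1 = (2898 - 53^2)/1 = 89/1 = 89, a_1 = floor((53 + 53)/89) = 1.
  m_2 = 89*1 - 53 = 36, d_2 = (2898 - 36^2)/89 = 1602/89 = 18, a_2 = floor((53 + 36)/18) = 4.
  m_3 = 18*4 - 36 = 36, d_3 = (2898 - 36^2)/18 = 1602/18 = 89, a_3 = floor((53 + 36)/89) = 1.
  m_4 = 89*1 - 36 = 53, d_4 = (2898 - 53^2)/89 = 89/89 = 1, a_4 = floor((53 + 53)/1) = 106.
  m_5 = 1*106 - 53 = 53, d_5 = (2898 - 53^2)/1 = 89/1 = 89: (m_5, d_5) = (m_1, d_1) = (53, 89), so from here the quotients repeat a_1, ..., a_4; the period length is 4.
Hence the expansion of sqrt(2898) is a_0 = 53 followed by the repeating block 1, 4, 1, 106 (period 4).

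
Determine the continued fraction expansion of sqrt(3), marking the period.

Write x_i = (sqrt(3) + m_i)/d_i with (m_0, d_0) = (0, 1). a_0 = floor(sqrt(3)) = 1, since 1^2 = 1 <= 3 < 4 = 2^2.
Iterate m_{i+1} = d_i*a_i - m_i, d_{i+1} = (3 - m_{i+1}^2)/d_i, a_{i+1} = floor((a_0 + m_{i+1})/d_{i+1}):
  m_1 = 1*1 - 0 = 1, d_1 = (3 - 1^2)/1 = 2/1 = 2, a_1 = floor((1 + 1)/2) = 1.
  m_2 = 2*1 - 1 = 1, d_2 = (3 - 1^2)/2 = 2/2 = 1, a_2 = floor((1 + 1)/1) = 2.
  m_3 = 1*2 - 1 = 1, d_3 = (3 - 1^2)/1 = 2/1 = 2: (m_3, d_3) = (m_1, d_1) = (1, 2), so from here the quotients repeat a_1, a_2; the period length is 2.
Hence the expansion of sqrt(3) is a_0 = 1 followed by the repeating block 1, 2 (period 2).

[1; (1, 2)]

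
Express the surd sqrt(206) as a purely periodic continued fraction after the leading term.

Write x_i = (sqrt(206) + m_i)/d_i with (m_0, d_0) = (0, 1). a_0 = floor(sqrt(206)) = 14, since 14^2 = 196 <= 206 < 225 = 15^2.
Iterate m_{i+1} = d_i*a_i - m_i, d_{i+1} = (206 - m_{i+1}^2)/d_i, a_{i+1} = floor((a_0 + m_{i+1})/d_{i+1}):
  m_1 = 1*14 - 0 = 14, d_1 = (206 - 14^2)/1 = 10/1 = 10, a_1 = floor((14 + 14)/10) = 2.
  m_2 = 10*2 - 14 = 6, d_2 = (206 - 6^2)/10 = 170/10 = 17, a_2 = floor((14 + 6)/17) = 1.
  m_3 = 17*1 - 6 = 11, d_3 = (206 - 11^2)/17 = 85/17 = 5, a_3 = floor((14 + 11)/5) = 5.
  m_4 = 5*5 - 11 = 14, d_4 = (206 - 14^2)/5 = 10/5 = 2, a_4 = floor((14 + 14)/2) = 14.
  m_5 = 2*14 - 14 = 14, d_5 = (206 - 14^2)/2 = 10/2 = 5, a_5 = floor((14 + 14)/5) = 5.
  m_6 = 5*5 - 14 = 11, d_6 = (206 - 11^2)/5 = 85/5 = 17, a_6 = floor((14 + 11)/17) = 1.
  m_7 = 17*1 - 11 = 6, d_7 = (206 - 6^2)/17 = 170/17 = 10, a_7 = floor((14 + 6)/10) = 2.
  m_8 = 10*2 - 6 = 14, d_8 = (206 - 14^2)/10 = 10/10 = 1, a_8 = floor((14 + 14)/1) = 28.
  m_9 = 1*28 - 14 = 14, d_9 = (206 - 14^2)/1 = 10/1 = 10: (m_9, d_9) = (m_1, d_1) = (14, 10), so from here the quotients repeat a_1, ..., a_8; the period length is 8.
Hence the expansion of sqrt(206) is a_0 = 14 followed by the repeating block 2, 1, 5, 14, 5, 1, 2, 28 (period 8).

[14; (2, 1, 5, 14, 5, 1, 2, 28)]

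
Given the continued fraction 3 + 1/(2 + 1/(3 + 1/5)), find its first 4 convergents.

3/1, 7/2, 24/7, 127/37

Using the convergent recurrence p_i = a_i*p_{i-1} + p_{i-2}, q_i = a_i*q_{i-1} + q_{i-2} with p_{-2}=0, p_{-1}=1, q_{-2}=1, q_{-1}=0:
  i=0: a_0=3, p_0 = 3*1 + 0 = 3, q_0 = 3*0 + 1 = 1.
  i=1: a_1=2, p_1 = 2*3 + 1 = 7, q_1 = 2*1 + 0 = 2.
  i=2: a_2=3, p_2 = 3*7 + 3 = 24, q_2 = 3*2 + 1 = 7.
  i=3: a_3=5, p_3 = 5*24 + 7 = 127, q_3 = 5*7 + 2 = 37.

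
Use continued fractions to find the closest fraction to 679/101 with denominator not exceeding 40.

121/18

Expand x = 679/101 as a continued fraction with the Euclidean algorithm:
  679 = 6*101 + 73, so a_0 = 6.
  101 = 1*73 + 28, so a_1 = 1.
  73 = 2*28 + 17, so a_2 = 2.
  28 = 1*17 + 11, so a_3 = 1.
  17 = 1*11 + 6, so a_4 = 1.
  11 = 1*6 + 5, so a_5 = 1.
  6 = 1*5 + 1, so a_6 = 1.
  5 = 5*1 + 0, so a_7 = 5.
so x = [6; 1, 2, 1, 1, 1, 1, 5].
Convergents (p_i = a_i*p_{i-1} + p_{i-2}, q_i = a_i*q_{i-1} + q_{i-2} with p_{-2}=0, p_{-1}=1, q_{-2}=1, q_{-1}=0), until the denominator exceeds 40:
  i=0: a_0=6, p_0 = 6*1 + 0 = 6, q_0 = 6*0 + 1 = 1.
  i=1: a_1=1, p_1 = 1*6 + 1 = 7, q_1 = 1*1 + 0 = 1.
  i=2: a_2=2, p_2 = 2*7 + 6 = 20, q_2 = 2*1 + 1 = 3.
  i=3: a_3=1, p_3 = 1*20 + 7 = 27, q_3 = 1*3 + 1 = 4.
  i=4: a_4=1, p_4 = 1*27 + 20 = 47, q_4 = 1*4 + 3 = 7.
  i=5: a_5=1, p_5 = 1*47 + 27 = 74, q_5 = 1*7 + 4 = 11.
  i=6: a_6=1, p_6 = 1*74 + 47 = 121, q_6 = 1*11 + 7 = 18.
  i=7: a_7=5, p_7 = 5*121 + 74 = 679, q_7 = 5*18 + 11 = 101.
q_7 = 101 > 40, so the last convergent with denominator <= 40 is p_6/q_6 = 121/18.
The closest fraction with denominator <= 40 is either p_6/q_6 or the intermediate fraction (k*p_6 + p_5)/(k*q_6 + q_5) with the largest k >= 1 whose denominator stays <= 40; these approach x as k grows, and every other convergent or intermediate fraction in range is farther away.
Largest k: floor((40 - q_5)/q_6) = floor((40 - 11)/18) = 1.
That gives (1*121 + 74)/(1*18 + 11) = 195/29.
Compare the errors: |x - 121/18| = |679*18 - 121*101|/(101*18) = 1/1818, and |x - 195/29| = |679*29 - 195*101|/(101*29) = 4/2929.
Cross-multiplying, 1*2929 = 2929 < 7272 = 4*1818, so 1/1818 is smaller: the convergent 121/18 is closer to x than 195/29.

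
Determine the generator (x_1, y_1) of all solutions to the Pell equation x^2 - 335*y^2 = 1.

(x, y) = (604, 33)

First expand sqrt(335) as a continued fraction. With x_i = (sqrt(335) + m_i)/d_i and (m_0, d_0) = (0, 1): a_0 = floor(sqrt(335)) = 18, since 18^2 = 324 <= 335 < 361 = 19^2.
Iterate m_{i+1} = d_i*a_i - m_i, d_{i+1} = (335 - m_{i+1}^2)/d_i, a_{i+1} = floor((a_0 + m_{i+1})/d_{i+1}):
  m_1 = 1*18 - 0 = 18, d_1 = (335 - 18^2)/1 = 11/1 = 11, a_1 = floor((18 + 18)/11) = 3.
  m_2 = 11*3 - 18 = 15, d_2 = (335 - 15^2)/11 = 110/11 = 10, a_2 = floor((18 + 15)/10) = 3.
  m_3 = 10*3 - 15 = 15, d_3 = (335 - 15^2)/10 = 110/10 = 11, a_3 = floor((18 + 15)/11) = 3.
  m_4 = 11*3 - 15 = 18, d_4 = (335 - 18^2)/11 = 11/11 = 1, a_4 = floor((18 + 18)/1) = 36.
  m_5 = 1*36 - 18 = 18, d_5 = (335 - 18^2)/1 = 11/1 = 11: (m_5, d_5) = (m_1, d_1) = (18, 11), so from here the quotients repeat a_1, ..., a_4; the period length is 4.
So sqrt(335) = [18; (3, 3, 3, 36)] with period length k = 4.
k is even, so the fundamental solution of x^2 - 335y^2 = 1 is (p_{k-1}, q_{k-1}) = (p_3, q_3); compute convergents through index 3.
Convergents (p_i = a_i*p_{i-1} + p_{i-2}, q_i = a_i*q_{i-1} + q_{i-2} with p_{-2}=0, p_{-1}=1, q_{-2}=1, q_{-1}=0):
  i=0: a_0=18, p_0 = 18*1 + 0 = 18, q_0 = 18*0 + 1 = 1.
  i=1: a_1=3, p_1 = 3*18 + 1 = 55, q_1 = 3*1 + 0 = 3.
  i=2: a_2=3, p_2 = 3*55 + 18 = 183, q_2 = 3*3 + 1 = 10.
  i=3: a_3=3, p_3 = 3*183 + 55 = 604, q_3 = 3*10 + 3 = 33.
Check: 604^2 - 335*33^2 = 364816 - 364815 = 1, so (x, y) = (604, 33) solves the equation, and by the theorem it is the least positive solution.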